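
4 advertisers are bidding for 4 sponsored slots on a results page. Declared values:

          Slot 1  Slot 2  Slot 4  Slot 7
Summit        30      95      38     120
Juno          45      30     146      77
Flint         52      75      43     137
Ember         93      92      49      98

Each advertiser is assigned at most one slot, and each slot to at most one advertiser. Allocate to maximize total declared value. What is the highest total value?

Maximum total: $471

This is the linear assignment problem.
Optimal: Summit→Slot 2 ($95), Juno→Slot 4 ($146), Flint→Slot 7 ($137), Ember→Slot 1 ($93) — total 95+146+137+93 = $471.
Row-greedy (each advertiser in turn takes its best remaining slot) gives $434, worse by 37.
Next-best assignment: Summit→Slot 7, Juno→Slot 4, Flint→Slot 2, Ember→Slot 1 = $434.
Swapping Juno↔Flint (Juno→Slot 7 $77, Flint→Slot 4 $43) loses 163.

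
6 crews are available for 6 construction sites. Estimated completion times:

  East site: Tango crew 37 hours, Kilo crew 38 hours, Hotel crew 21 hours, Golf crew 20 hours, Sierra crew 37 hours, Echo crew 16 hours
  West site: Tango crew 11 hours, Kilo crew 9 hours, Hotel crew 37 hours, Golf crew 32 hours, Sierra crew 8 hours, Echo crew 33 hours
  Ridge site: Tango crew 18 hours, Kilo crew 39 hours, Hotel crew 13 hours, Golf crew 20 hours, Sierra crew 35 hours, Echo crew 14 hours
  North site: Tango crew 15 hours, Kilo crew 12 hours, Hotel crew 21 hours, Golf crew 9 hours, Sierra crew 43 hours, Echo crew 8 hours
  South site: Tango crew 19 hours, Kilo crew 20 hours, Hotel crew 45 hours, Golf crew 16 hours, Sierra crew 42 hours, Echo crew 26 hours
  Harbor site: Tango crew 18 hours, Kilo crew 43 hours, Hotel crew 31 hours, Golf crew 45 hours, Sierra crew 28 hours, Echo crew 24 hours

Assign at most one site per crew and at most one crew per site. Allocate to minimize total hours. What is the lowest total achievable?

Min total: 83 hours

Treat this as an assignment problem: match each crew to one site.
Optimal: Tango crew→Harbor site (18 hours), Kilo crew→North site (12 hours), Hotel crew→Ridge site (13 hours), Golf crew→South site (16 hours), Sierra crew→West site (8 hours), Echo crew→East site (16 hours) — total 18+12+13+16+8+16 = 83 hours.
Row-greedy (each crew in turn takes its cheapest remaining site) gives 96 hours, worse by 13.
Next-best assignment: Tango crew→Harbor site, Kilo crew→South site, Hotel crew→Ridge site, Golf crew→North site, Sierra crew→West site, Echo crew→East site = 84 hours.
Swapping Echo crew↔Hotel crew (Echo crew→Ridge site 14 hours, Hotel crew→East site 21 hours) adds 6.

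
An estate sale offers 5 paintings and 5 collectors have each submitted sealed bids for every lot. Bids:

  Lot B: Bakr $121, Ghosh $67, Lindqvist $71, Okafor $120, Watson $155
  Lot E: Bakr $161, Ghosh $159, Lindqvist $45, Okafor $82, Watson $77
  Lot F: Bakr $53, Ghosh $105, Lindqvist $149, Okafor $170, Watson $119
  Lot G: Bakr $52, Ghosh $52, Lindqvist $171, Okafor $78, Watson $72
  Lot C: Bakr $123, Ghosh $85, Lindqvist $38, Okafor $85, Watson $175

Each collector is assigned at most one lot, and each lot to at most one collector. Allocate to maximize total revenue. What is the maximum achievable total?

Maximum total: $796

This is a one-to-one assignment (maximum-weight bipartite matching).
Optimal: Bakr→Lot B ($121), Ghosh→Lot E ($159), Lindqvist→Lot G ($171), Okafor→Lot F ($170), Watson→Lot C ($175) — total 121+159+171+170+175 = $796.
Column-greedy (each lot in turn goes to its best remaining collector) gives $742, worse by 54.
Every other assignment is strictly worse.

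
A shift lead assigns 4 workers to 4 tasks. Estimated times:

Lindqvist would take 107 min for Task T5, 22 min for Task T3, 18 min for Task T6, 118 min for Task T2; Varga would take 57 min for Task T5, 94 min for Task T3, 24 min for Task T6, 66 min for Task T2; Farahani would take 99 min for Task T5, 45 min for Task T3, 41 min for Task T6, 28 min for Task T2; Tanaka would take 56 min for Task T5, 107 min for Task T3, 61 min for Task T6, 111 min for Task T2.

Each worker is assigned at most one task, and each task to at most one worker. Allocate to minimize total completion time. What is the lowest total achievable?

This is a one-to-one assignment (minimum-cost bipartite matching).
Optimal: Lindqvist→Task T3 (22 min), Varga→Task T6 (24 min), Farahani→Task T2 (28 min), Tanaka→Task T5 (56 min) — total 22+24+28+56 = 130 min.
No other one-to-one assignment undercuts 130 min.

Minimum total: 130 min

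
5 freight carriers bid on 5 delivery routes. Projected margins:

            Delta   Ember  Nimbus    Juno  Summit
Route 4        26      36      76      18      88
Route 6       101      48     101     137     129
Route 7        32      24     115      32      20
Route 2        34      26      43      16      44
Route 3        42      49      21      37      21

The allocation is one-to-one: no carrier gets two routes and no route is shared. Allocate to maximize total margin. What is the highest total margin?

Treat this as an assignment problem: match each carrier to one route.
Optimal: Delta→Route 2 ($34k), Ember→Route 3 ($49k), Nimbus→Route 7 ($115k), Juno→Route 6 ($137k), Summit→Route 4 ($88k) — total 34+49+115+137+88 = $423k.
Row-greedy (each carrier in turn takes its best remaining route) gives $327k, worse by 96.
Next-best assignment: Delta→Route 3, Ember→Route 2, Nimbus→Route 7, Juno→Route 6, Summit→Route 4 = $408k.
Checked against all permutations: $423k is optimal.

Max total: $423k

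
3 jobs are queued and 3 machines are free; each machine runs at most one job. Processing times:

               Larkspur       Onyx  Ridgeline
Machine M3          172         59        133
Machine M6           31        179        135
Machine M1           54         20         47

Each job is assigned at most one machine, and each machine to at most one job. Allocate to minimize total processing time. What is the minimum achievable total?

Optimal: Larkspur→Machine M6 (31 min), Onyx→Machine M3 (59 min), Ridgeline→Machine M1 (47 min) — total 31+59+47 = 137 min.
Swapping Onyx↔Ridgeline (Onyx→Machine M1 20 min, Ridgeline→Machine M3 133 min) adds 47.

Minimum total: 137 min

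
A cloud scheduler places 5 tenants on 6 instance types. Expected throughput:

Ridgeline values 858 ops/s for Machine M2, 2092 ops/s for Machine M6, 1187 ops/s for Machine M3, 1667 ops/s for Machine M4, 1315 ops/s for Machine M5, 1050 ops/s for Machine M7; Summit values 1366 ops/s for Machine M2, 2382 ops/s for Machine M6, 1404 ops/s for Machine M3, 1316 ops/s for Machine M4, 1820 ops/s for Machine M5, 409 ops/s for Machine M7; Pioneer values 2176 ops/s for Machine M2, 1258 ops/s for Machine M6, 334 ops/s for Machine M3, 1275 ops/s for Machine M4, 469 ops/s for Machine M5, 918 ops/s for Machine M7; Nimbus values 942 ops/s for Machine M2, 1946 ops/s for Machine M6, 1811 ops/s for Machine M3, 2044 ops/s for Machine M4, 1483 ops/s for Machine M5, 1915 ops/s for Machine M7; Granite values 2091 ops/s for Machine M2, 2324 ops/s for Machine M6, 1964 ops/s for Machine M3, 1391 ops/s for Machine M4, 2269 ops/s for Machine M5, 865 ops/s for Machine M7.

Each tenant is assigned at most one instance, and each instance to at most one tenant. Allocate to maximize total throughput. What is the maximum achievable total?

Optimal: Ridgeline→Machine M4 (1667 ops/s), Summit→Machine M6 (2382 ops/s), Pioneer→Machine M2 (2176 ops/s), Nimbus→Machine M7 (1915 ops/s), Granite→Machine M5 (2269 ops/s) — total 1667+2382+2176+1915+2269 = 10409 ops/s.
Row-greedy (each tenant in turn takes its best remaining instance) gives 10096 ops/s, worse by 313.
Next-best assignment: Ridgeline→Machine M4, Summit→Machine M6, Pioneer→Machine M2, Nimbus→Machine M3, Granite→Machine M5 = 10305 ops/s.
Every other assignment is strictly worse.

Max total: 10409 ops/s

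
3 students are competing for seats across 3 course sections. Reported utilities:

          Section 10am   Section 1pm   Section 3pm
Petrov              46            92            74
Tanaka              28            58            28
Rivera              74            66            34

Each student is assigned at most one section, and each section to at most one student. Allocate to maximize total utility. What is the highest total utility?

Maximum total: 206 points

Optimal: Petrov→Section 3pm (74 points), Tanaka→Section 1pm (58 points), Rivera→Section 10am (74 points) — total 74+58+74 = 206 points.
Max-entry greedy (repeatedly take the single best remaining cell) gives 194 points, worse by 12.
Next-best assignment: Petrov→Section 1pm, Tanaka→Section 3pm, Rivera→Section 10am = 194 points.
Swapping Tanaka↔Rivera (Tanaka→Section 10am 28 points, Rivera→Section 1pm 66 points) loses 38.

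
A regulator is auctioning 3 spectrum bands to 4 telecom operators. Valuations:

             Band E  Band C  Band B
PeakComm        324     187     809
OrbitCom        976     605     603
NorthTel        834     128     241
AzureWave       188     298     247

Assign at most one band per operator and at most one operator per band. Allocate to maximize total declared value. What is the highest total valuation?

Optimal: NorthTel→Band E ($834M), OrbitCom→Band C ($605M), PeakComm→Band B ($809M) — total 834+605+809 = $2248M.
Max-entry greedy (repeatedly take the single best remaining cell) gives $2083M, worse by 165.
Swapping PeakComm↔OrbitCom (PeakComm→Band C $187M, OrbitCom→Band B $603M) loses 624.

Max total: $2248M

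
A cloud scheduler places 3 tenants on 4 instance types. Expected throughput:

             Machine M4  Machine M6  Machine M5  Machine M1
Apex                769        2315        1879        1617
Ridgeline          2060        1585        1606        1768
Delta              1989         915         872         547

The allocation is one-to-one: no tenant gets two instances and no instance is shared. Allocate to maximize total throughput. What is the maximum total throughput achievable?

Max total: 6072 ops/s

Optimal: Apex→Machine M6 (2315 ops/s), Ridgeline→Machine M1 (1768 ops/s), Delta→Machine M4 (1989 ops/s) — total 2315+1768+1989 = 6072 ops/s.
Swapping Delta↔Apex (Delta→Machine M6 915 ops/s, Apex→Machine M4 769 ops/s) loses 2620.
Every other assignment is strictly worse.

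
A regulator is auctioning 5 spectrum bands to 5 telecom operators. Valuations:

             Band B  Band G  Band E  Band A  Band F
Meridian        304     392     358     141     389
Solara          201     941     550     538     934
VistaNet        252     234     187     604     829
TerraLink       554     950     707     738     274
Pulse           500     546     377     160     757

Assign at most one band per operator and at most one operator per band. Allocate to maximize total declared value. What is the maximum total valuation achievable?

Optimal: Meridian→Band E ($358M), Solara→Band G ($941M), VistaNet→Band F ($829M), TerraLink→Band A ($738M), Pulse→Band B ($500M) — total 358+941+829+738+500 = $3366M.
Column-greedy (each band in turn goes to its best remaining operator) gives $2865M, worse by 501.
Next-best assignment: Meridian→Band E, Solara→Band F, VistaNet→Band A, TerraLink→Band G, Pulse→Band B = $3346M.
Swapping Solara↔TerraLink (Solara→Band A $538M, TerraLink→Band G $950M) loses 191.

Maximum total: $3366M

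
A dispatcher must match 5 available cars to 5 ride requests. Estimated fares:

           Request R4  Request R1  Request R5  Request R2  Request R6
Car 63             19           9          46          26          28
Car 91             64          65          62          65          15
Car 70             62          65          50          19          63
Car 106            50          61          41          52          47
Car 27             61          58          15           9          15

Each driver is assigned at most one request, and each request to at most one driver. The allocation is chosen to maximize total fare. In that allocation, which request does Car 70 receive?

Car 70 receives Request R6.

Optimal: Car 63→Request R5 ($46), Car 91→Request R2 ($65), Car 70→Request R6 ($63), Car 106→Request R1 ($61), Car 27→Request R4 ($61) — total 46+65+63+61+61 = $296.
Swapping Car 70↔Car 91 (Car 70→Request R2 $19, Car 91→Request R6 $15) loses 94.
No other one-to-one assignment exceeds $296.
Car 70's own top request is Request R1 ($65), but forcing Car 70→Request R1 and reassigning the rest optimally gives only $284 — worse by 12.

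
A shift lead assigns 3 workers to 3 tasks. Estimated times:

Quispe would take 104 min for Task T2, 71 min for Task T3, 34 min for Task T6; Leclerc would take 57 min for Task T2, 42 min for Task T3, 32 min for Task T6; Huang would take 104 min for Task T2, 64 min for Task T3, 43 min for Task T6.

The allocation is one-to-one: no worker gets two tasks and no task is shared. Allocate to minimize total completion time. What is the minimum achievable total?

Minimum total: 155 min

Optimal: Quispe→Task T6 (34 min), Leclerc→Task T2 (57 min), Huang→Task T3 (64 min) — total 34+57+64 = 155 min.
Min-entry greedy (repeatedly take the single cheapest remaining cell) gives 200 min, worse by 45.
Checked against all permutations: 155 min is optimal.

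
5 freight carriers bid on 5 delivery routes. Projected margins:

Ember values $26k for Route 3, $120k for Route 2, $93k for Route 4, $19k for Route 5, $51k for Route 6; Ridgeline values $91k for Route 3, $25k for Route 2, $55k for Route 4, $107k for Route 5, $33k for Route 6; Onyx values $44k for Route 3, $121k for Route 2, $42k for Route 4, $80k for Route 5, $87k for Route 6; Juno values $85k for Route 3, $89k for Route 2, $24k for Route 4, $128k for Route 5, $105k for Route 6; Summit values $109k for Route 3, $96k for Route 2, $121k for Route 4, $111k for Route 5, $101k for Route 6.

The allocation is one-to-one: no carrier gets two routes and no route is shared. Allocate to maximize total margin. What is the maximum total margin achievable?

Max total: $547k

Optimal: Ember→Route 2 ($120k), Ridgeline→Route 3 ($91k), Onyx→Route 6 ($87k), Juno→Route 5 ($128k), Summit→Route 4 ($121k) — total 120+91+87+128+121 = $547k.
Row-greedy (each carrier in turn takes its best remaining route) gives $520k, worse by 27.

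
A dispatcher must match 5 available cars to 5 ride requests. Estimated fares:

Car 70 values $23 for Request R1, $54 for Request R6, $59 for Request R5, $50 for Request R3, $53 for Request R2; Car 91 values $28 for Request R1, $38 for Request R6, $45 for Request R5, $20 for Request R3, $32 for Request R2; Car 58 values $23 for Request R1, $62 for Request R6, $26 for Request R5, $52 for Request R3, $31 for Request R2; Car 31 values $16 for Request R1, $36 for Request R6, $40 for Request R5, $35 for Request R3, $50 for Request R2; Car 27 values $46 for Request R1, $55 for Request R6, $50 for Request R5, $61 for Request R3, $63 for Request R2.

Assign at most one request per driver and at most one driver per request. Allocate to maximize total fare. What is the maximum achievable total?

Maximum total: $260

Optimal: Car 70→Request R5 ($59), Car 91→Request R1 ($28), Car 58→Request R6 ($62), Car 31→Request R2 ($50), Car 27→Request R3 ($61) — total 59+28+62+50+61 = $260.
Column-greedy (each request in turn goes to its best remaining driver) gives $234, worse by 26.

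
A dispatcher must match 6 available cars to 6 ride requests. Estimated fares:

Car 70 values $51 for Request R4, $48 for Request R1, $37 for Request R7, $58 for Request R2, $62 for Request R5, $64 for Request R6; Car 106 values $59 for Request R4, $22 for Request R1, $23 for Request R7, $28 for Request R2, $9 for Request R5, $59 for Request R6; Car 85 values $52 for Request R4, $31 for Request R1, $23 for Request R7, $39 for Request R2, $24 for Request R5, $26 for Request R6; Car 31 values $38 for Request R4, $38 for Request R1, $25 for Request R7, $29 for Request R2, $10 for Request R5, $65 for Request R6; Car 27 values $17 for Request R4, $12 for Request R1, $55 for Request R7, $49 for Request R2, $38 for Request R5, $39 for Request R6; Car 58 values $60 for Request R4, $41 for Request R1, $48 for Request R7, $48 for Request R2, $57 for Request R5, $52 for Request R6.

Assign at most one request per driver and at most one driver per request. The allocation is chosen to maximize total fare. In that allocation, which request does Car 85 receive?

Optimal: Car 70→Request R2 ($58), Car 106→Request R4 ($59), Car 85→Request R1 ($31), Car 31→Request R6 ($65), Car 27→Request R7 ($55), Car 58→Request R5 ($57) — total 58+59+31+65+55+57 = $325.
Column-greedy (each request in turn goes to its best remaining driver) gives $271, worse by 54.
Next-best assignment: Car 70→Request R1, Car 106→Request R4, Car 85→Request R2, Car 31→Request R6, Car 27→Request R7, Car 58→Request R5 = $323.
Swapping Car 31↔Car 106 (Car 31→Request R4 $38, Car 106→Request R6 $59) loses 27.
Car 85's own top request is Request R4 ($52), but forcing Car 85→Request R4 and reassigning the rest optimally gives only $319 — worse by 6.

Car 85 receives Request R1.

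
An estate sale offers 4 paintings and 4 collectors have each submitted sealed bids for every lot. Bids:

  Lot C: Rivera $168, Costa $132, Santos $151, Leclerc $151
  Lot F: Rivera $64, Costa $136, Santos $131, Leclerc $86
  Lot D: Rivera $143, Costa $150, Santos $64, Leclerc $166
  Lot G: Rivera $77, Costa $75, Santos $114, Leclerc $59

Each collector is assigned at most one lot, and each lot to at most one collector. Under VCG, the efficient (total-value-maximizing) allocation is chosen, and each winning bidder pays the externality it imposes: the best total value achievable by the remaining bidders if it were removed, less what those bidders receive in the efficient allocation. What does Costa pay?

Costa pays $17.

Efficient allocation: Rivera→Lot C ($168), Costa→Lot F ($136), Santos→Lot G ($114), Leclerc→Lot D ($166); total welfare W = $584.
Costa receives Lot F at value $136, so the others get W − 136 = $448.
Without Costa: best allocation of the remaining 3 bidders over all 4 lots is Rivera→Lot C ($168), Santos→Lot F ($131), Leclerc→Lot D ($166), total $465.
VCG payment = (others' best without Costa) − (others' welfare with Costa) = 465 − 448 = $17.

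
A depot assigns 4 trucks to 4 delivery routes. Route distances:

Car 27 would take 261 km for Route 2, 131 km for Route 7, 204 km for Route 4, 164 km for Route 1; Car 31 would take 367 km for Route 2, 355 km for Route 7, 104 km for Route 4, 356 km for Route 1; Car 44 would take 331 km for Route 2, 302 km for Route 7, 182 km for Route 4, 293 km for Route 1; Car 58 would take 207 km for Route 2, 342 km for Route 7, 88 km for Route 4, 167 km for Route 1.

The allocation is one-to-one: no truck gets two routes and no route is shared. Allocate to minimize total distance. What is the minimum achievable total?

Min total: 733 km

Optimal: Car 27→Route 7 (131 km), Car 31→Route 4 (104 km), Car 44→Route 2 (331 km), Car 58→Route 1 (167 km) — total 131+104+331+167 = 733 km.
Row-greedy (each truck in turn takes its cheapest remaining route) gives 735 km, worse by 2.
Next-best assignment: Car 27→Route 7, Car 31→Route 4, Car 44→Route 1, Car 58→Route 2 = 735 km.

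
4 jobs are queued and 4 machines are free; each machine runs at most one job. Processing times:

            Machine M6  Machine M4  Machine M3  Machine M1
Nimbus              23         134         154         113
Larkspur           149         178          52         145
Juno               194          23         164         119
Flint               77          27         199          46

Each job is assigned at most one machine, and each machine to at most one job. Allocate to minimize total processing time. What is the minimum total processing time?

Minimum total: 144 min

Optimal: Nimbus→Machine M6 (23 min), Larkspur→Machine M3 (52 min), Juno→Machine M4 (23 min), Flint→Machine M1 (46 min) — total 23+52+23+46 = 144 min.
Next-best assignment: Nimbus→Machine M6, Larkspur→Machine M3, Juno→Machine M1, Flint→Machine M4 = 221 min.
Swapping Nimbus↔Larkspur (Nimbus→Machine M3 154 min, Larkspur→Machine M6 149 min) adds 228.
Checked against all permutations: 144 min is optimal.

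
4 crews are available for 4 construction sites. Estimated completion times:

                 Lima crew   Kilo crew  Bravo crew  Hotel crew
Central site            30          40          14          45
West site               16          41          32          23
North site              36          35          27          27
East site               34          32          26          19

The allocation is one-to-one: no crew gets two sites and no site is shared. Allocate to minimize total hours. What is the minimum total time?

This is the linear assignment problem.
Optimal: Lima crew→West site (16 hours), Kilo crew→North site (35 hours), Bravo crew→Central site (14 hours), Hotel crew→East site (19 hours) — total 16+35+14+19 = 84 hours.
Column-greedy (each site in turn goes to its cheapest remaining crew) gives 89 hours, worse by 5.
Next-best assignment: Lima crew→West site, Kilo crew→East site, Bravo crew→Central site, Hotel crew→North site = 89 hours.
Every other assignment is strictly worse.

Minimum total: 84 hours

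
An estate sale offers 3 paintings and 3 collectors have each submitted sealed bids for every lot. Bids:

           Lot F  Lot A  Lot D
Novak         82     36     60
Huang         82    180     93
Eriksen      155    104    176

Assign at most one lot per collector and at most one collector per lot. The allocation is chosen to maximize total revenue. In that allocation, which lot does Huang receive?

Huang receives Lot A.

Treat this as an assignment problem: match each collector to one lot.
Optimal: Novak→Lot F ($82), Huang→Lot A ($180), Eriksen→Lot D ($176) — total 82+180+176 = $438.
Column-greedy (each lot in turn goes to its best remaining collector) gives $395, worse by 43.
Every other assignment is strictly worse.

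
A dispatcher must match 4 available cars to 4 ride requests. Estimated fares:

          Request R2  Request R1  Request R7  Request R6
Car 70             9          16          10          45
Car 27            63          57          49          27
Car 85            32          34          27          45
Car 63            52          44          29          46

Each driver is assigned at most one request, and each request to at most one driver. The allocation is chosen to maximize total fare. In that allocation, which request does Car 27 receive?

Optimal: Car 70→Request R6 ($45), Car 27→Request R1 ($57), Car 85→Request R7 ($27), Car 63→Request R2 ($52) — total 45+57+27+52 = $181.
Row-greedy (each driver in turn takes its best remaining request) gives $171, worse by 10.
Next-best assignment: Car 70→Request R6, Car 27→Request R7, Car 85→Request R1, Car 63→Request R2 = $180.
Checked against all permutations: $181 is optimal.
Car 27's own top request is Request R2 ($63), but forcing Car 27→Request R2 and reassigning the rest optimally gives only $179 — worse by 2.

Car 27 receives Request R1.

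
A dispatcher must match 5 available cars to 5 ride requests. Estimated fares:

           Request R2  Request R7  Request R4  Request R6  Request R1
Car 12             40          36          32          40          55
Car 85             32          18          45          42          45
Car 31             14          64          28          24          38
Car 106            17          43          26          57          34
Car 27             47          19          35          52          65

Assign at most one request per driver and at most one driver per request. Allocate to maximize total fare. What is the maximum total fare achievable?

Maximum total: $271

This is a one-to-one assignment (maximum-weight bipartite matching).
Optimal: Car 12→Request R2 ($40), Car 85→Request R4 ($45), Car 31→Request R7 ($64), Car 106→Request R6 ($57), Car 27→Request R1 ($65) — total 40+45+64+57+65 = $271.
Row-greedy (each driver in turn takes its best remaining request) gives $268, worse by 3.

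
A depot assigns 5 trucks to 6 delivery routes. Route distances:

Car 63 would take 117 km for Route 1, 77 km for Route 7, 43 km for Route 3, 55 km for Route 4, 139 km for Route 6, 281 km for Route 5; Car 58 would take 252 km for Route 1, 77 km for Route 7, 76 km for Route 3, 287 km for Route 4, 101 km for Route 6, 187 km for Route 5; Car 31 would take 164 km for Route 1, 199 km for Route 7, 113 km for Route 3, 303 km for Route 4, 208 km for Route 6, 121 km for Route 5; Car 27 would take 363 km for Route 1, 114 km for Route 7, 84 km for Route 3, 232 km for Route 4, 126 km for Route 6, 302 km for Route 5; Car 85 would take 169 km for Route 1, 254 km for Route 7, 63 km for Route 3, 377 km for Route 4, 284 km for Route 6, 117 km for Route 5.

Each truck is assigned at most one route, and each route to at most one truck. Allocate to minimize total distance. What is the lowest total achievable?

Optimal: Car 63→Route 4 (55 km), Car 58→Route 7 (77 km), Car 31→Route 5 (121 km), Car 27→Route 6 (126 km), Car 85→Route 3 (63 km) — total 55+77+121+126+63 = 442 km.
Next-best assignment: Car 63→Route 4, Car 58→Route 6, Car 31→Route 5, Car 27→Route 7, Car 85→Route 3 = 454 km.
Swapping Car 27↔Car 85 (Car 27→Route 3 84 km, Car 85→Route 6 284 km) adds 179.
No other one-to-one assignment undercuts 442 km.

Minimum total: 442 km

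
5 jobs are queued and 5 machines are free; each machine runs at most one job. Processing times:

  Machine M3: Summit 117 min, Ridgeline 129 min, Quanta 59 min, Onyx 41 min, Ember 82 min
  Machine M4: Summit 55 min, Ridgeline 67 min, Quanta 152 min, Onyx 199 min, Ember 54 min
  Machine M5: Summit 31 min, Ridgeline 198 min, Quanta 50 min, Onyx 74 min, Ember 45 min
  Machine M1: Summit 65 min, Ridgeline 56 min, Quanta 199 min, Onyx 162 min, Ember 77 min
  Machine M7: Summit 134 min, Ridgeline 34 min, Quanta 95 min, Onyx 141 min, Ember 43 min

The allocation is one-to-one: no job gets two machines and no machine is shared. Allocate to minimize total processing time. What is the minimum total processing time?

Optimal: Summit→Machine M1 (65 min), Ridgeline→Machine M7 (34 min), Quanta→Machine M5 (50 min), Onyx→Machine M3 (41 min), Ember→Machine M4 (54 min) — total 65+34+50+41+54 = 244 min.
Row-greedy (each job in turn takes its cheapest remaining machine) gives 340 min, worse by 96.
Swapping Onyx↔Quanta (Onyx→Machine M5 74 min, Quanta→Machine M3 59 min) adds 42.

Min total: 244 min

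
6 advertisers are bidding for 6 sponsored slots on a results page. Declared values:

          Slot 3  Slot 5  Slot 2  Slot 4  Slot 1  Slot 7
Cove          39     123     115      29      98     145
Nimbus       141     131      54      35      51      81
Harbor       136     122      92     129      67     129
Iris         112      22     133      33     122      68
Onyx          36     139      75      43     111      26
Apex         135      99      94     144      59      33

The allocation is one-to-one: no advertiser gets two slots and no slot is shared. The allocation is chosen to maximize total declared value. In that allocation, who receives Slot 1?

Optimal: Cove→Slot 7 ($145), Nimbus→Slot 5 ($131), Harbor→Slot 3 ($136), Iris→Slot 2 ($133), Onyx→Slot 1 ($111), Apex→Slot 4 ($144) — total 145+131+136+133+111+144 = $800.
Max-entry greedy (repeatedly take the single best remaining cell) gives $769, worse by 31.
Swapping Onyx↔Apex (Onyx→Slot 4 $43, Apex→Slot 1 $59) loses 153.
Onyx's own top slot is Slot 5 ($139), but forcing Onyx→Slot 5 and reassigning the rest optimally gives only $790 — worse by 10.

Onyx receives Slot 1.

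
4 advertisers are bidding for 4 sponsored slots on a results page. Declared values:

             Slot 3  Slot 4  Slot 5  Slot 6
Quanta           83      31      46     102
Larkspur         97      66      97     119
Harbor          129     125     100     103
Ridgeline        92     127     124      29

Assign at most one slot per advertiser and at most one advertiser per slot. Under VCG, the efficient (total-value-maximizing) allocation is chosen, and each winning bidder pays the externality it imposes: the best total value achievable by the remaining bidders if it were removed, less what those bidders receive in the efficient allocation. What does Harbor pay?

Harbor pays $3.

Efficient allocation: Quanta→Slot 6 ($102), Larkspur→Slot 5 ($97), Harbor→Slot 3 ($129), Ridgeline→Slot 4 ($127); total welfare W = $455.
Harbor receives Slot 3 at value $129, so the others get W − 129 = $326.
Without Harbor: best allocation of the remaining 3 bidders over all 4 slots is Quanta→Slot 3 ($83), Larkspur→Slot 6 ($119), Ridgeline→Slot 4 ($127), total $329.
VCG payment = (others' best without Harbor) − (others' welfare with Harbor) = 329 − 326 = $3.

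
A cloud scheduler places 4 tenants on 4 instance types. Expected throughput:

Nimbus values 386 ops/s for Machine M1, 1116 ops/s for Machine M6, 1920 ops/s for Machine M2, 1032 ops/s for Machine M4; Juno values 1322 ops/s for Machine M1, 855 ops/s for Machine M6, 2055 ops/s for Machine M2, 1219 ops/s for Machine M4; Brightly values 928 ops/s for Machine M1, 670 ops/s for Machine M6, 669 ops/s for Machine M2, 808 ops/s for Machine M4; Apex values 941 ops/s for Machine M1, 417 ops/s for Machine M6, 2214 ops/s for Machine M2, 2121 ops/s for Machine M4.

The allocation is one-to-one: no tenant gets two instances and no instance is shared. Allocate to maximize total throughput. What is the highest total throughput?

This is a one-to-one assignment (maximum-weight bipartite matching).
Optimal: Nimbus→Machine M6 (1116 ops/s), Juno→Machine M2 (2055 ops/s), Brightly→Machine M1 (928 ops/s), Apex→Machine M4 (2121 ops/s) — total 1116+2055+928+2121 = 6220 ops/s.
Row-greedy (each tenant in turn takes its best remaining instance) gives 4467 ops/s, worse by 1753.
Swapping Apex↔Brightly (Apex→Machine M1 941 ops/s, Brightly→Machine M4 808 ops/s) loses 1300.

Maximum total: 6220 ops/s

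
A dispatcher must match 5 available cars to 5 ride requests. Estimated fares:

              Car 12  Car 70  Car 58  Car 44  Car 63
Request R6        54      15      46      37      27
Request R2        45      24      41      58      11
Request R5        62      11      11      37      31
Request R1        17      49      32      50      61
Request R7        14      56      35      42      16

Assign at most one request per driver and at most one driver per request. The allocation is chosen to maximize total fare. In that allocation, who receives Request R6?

This is the linear assignment problem.
Optimal: Car 12→Request R5 ($62), Car 70→Request R7 ($56), Car 58→Request R6 ($46), Car 44→Request R2 ($58), Car 63→Request R1 ($61) — total 62+56+46+58+61 = $283.
Column-greedy (each request in turn goes to its best remaining driver) gives $227, worse by 56.
Swapping Car 63↔Car 70 (Car 63→Request R7 $16, Car 70→Request R1 $49) loses 52.

Car 58 receives Request R6.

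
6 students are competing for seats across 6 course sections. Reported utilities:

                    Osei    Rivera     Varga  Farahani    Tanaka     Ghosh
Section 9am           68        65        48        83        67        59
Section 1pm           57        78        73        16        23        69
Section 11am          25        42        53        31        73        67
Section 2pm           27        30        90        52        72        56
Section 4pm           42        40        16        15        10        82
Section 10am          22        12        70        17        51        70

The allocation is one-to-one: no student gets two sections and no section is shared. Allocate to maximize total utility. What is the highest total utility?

This is the linear assignment problem.
Optimal: Osei→Section 4pm (42 points), Rivera→Section 1pm (78 points), Varga→Section 2pm (90 points), Farahani→Section 9am (83 points), Tanaka→Section 11am (73 points), Ghosh→Section 10am (70 points) — total 42+78+90+83+73+70 = 436 points.
Max-entry greedy (repeatedly take the single best remaining cell) gives 428 points, worse by 8.

Maximum total: 436 points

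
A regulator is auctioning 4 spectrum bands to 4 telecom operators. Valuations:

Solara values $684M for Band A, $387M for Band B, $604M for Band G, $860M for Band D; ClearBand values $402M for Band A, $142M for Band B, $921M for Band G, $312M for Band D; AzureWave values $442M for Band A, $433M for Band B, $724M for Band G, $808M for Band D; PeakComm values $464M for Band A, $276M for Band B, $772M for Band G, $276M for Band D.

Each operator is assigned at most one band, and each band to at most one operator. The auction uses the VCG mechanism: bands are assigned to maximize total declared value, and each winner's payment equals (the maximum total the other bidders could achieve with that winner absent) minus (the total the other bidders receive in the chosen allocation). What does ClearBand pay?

Efficient allocation: Solara→Band A ($684M), ClearBand→Band G ($921M), AzureWave→Band D ($808M), PeakComm→Band B ($276M); total welfare W = $2689M.
ClearBand receives Band G at value $921M, so the others get W − 921 = $1768M.
Without ClearBand: best allocation of the remaining 3 bidders over all 4 bands is Solara→Band A ($684M), AzureWave→Band D ($808M), PeakComm→Band G ($772M), total $2264M.
VCG payment = (others' best without ClearBand) − (others' welfare with ClearBand) = 2264 − 1768 = $496M.

ClearBand pays $496M.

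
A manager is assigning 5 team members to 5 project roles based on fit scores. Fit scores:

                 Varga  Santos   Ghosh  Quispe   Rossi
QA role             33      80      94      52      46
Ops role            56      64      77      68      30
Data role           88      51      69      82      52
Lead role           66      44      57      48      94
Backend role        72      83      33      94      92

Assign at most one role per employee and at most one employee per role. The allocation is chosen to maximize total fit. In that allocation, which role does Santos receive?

This is the linear assignment problem.
Optimal: Varga→Data role (88 pts), Santos→Ops role (64 pts), Ghosh→QA role (94 pts), Quispe→Backend role (94 pts), Rossi→Lead role (94 pts) — total 88+64+94+94+94 = 434 pts.
Column-greedy (each role in turn goes to its best remaining employee) gives 427 pts, worse by 7.
Next-best assignment: Varga→Data role, Santos→QA role, Ghosh→Ops role, Quispe→Backend role, Rossi→Lead role = 433 pts.
Santos's own top role is Backend role (83 pts), but forcing Santos→Backend role and reassigning the rest optimally gives only 427 pts — worse by 7.

Santos receives Ops role.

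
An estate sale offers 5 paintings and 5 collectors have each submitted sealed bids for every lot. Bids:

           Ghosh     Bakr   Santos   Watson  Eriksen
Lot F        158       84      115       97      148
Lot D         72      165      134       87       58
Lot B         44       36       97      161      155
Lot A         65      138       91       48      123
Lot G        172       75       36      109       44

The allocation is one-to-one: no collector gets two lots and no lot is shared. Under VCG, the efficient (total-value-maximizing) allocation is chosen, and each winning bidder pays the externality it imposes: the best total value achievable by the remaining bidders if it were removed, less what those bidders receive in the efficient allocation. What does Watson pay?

Efficient allocation: Ghosh→Lot G ($172), Bakr→Lot A ($138), Santos→Lot D ($134), Watson→Lot B ($161), Eriksen→Lot F ($148); total welfare W = $753.
Watson receives Lot B at value $161, so the others get W − 161 = $592.
Without Watson: best allocation of the remaining 4 bidders over all 5 lots is Ghosh→Lot G ($172), Bakr→Lot D ($165), Santos→Lot F ($115), Eriksen→Lot B ($155), total $607.
VCG payment = (others' best without Watson) − (others' welfare with Watson) = 607 − 592 = $15.

Watson pays $15.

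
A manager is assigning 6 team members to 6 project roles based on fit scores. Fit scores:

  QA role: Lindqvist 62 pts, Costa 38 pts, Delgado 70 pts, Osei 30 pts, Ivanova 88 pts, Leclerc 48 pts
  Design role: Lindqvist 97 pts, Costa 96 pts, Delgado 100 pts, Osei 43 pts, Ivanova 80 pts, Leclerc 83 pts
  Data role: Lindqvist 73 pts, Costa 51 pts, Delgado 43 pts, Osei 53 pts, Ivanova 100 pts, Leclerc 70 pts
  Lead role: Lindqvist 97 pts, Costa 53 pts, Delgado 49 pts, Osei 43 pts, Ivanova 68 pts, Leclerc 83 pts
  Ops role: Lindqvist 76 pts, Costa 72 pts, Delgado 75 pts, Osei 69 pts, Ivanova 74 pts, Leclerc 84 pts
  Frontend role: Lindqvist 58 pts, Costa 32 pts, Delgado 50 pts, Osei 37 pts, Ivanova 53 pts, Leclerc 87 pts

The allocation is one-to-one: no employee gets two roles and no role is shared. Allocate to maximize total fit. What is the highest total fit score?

Maximum total: 519 pts

Optimal: Lindqvist→Lead role (97 pts), Costa→Design role (96 pts), Delgado→QA role (70 pts), Osei→Ops role (69 pts), Ivanova→Data role (100 pts), Leclerc→Frontend role (87 pts) — total 97+96+70+69+100+87 = 519 pts.
Column-greedy (each role in turn goes to its best remaining employee) gives 453 pts, worse by 66.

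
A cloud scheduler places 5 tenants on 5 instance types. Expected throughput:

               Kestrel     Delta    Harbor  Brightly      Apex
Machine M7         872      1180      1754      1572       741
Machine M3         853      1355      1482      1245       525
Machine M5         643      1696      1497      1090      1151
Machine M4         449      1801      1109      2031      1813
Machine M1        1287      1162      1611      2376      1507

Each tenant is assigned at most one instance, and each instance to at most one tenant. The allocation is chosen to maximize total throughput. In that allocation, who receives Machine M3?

This is the linear assignment problem.
Optimal: Kestrel→Machine M3 (853 ops/s), Delta→Machine M5 (1696 ops/s), Harbor→Machine M7 (1754 ops/s), Brightly→Machine M1 (2376 ops/s), Apex→Machine M4 (1813 ops/s) — total 853+1696+1754+2376+1813 = 8492 ops/s.
Column-greedy (each instance in turn goes to its best remaining tenant) gives 7578 ops/s, worse by 914.
Next-best assignment: Kestrel→Machine M7, Delta→Machine M5, Harbor→Machine M3, Brightly→Machine M1, Apex→Machine M4 = 8239 ops/s.
Swapping Harbor↔Apex (Harbor→Machine M4 1109 ops/s, Apex→Machine M7 741 ops/s) loses 1717.
Kestrel's own top instance is Machine M1 (1287 ops/s), but forcing Kestrel→Machine M1 and reassigning the rest optimally gives only 7850 ops/s — worse by 642.

Kestrel receives Machine M3.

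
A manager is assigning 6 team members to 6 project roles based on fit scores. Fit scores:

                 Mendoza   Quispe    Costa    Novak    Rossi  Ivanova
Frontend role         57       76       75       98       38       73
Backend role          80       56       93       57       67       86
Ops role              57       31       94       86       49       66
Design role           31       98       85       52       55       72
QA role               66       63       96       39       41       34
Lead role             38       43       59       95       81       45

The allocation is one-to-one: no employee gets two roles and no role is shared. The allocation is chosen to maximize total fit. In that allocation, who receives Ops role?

This is the linear assignment problem.
Optimal: Mendoza→QA role (66 pts), Quispe→Design role (98 pts), Costa→Ops role (94 pts), Novak→Frontend role (98 pts), Rossi→Lead role (81 pts), Ivanova→Backend role (86 pts) — total 66+98+94+98+81+86 = 523 pts.
Costa's own top role is QA role (96 pts), but forcing Costa→QA role and reassigning the rest optimally gives only 519 pts — worse by 4.

Costa receives Ops role.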